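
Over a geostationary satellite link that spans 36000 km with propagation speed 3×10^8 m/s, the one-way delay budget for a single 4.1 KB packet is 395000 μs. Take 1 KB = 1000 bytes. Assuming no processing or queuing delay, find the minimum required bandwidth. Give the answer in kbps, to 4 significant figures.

119.3 kbps

L = 32800 bits.
Propagation delay = 36000000 / 300000000 = 120000 μs.
Transmission budget = 395000 − 120000 = 275000 μs.
R ≥ L / t_tx = 32800 bits / 0.275 s = 119.3 kbps.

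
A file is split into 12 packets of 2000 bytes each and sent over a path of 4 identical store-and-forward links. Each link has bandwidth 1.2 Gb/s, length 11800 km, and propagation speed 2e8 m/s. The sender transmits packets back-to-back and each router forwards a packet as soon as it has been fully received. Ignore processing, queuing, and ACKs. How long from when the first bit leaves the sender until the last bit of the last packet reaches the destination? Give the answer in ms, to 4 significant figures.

Per-hop transmission t_tx = L/R = 16000/1200000000 = 0.0133333 ms.
Per-hop propagation t_prop = 11800000/200000000 = 59 ms.
Pipeline fill: first packet needs 4·t_tx to clear all hops; remaining 11 packets each add one t_tx.
Total = (4+12-1)·t_tx + 4·t_prop = 15·0.0133333 + 4·59 = 236.2 ms.

236.2 ms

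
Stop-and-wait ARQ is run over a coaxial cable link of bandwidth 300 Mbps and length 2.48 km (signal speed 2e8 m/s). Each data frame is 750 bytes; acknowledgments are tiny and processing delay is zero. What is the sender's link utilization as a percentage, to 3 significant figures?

t_tx = L/R = 6000/300000000 = 2e-05 s.
t_prop = 2480/200000000 = 1.24e-05 s; RTT = 2.48e-05 s.
Cycle = t_tx + RTT = 4.48e-05 s.
Utilization = t_tx / cycle = 2e-05/4.48e-05 = 44.6 %.

44.6 %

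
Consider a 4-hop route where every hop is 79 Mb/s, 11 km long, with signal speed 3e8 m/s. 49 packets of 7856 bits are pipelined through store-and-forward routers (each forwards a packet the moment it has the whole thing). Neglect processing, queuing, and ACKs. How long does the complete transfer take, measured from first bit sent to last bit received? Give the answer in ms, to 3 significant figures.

5.32 ms

Per-hop transmission t_tx = L/R = 7856/79000000 = 0.099443 ms.
Per-hop propagation t_prop = 11000/300000000 = 0.0366667 ms.
Pipeline fill: first packet needs 4·t_tx to clear all hops; remaining 48 packets each add one t_tx.
Total = (4+49-1)·t_tx + 4·t_prop = 52·0.099443 + 4·0.0366667 = 5.32 ms.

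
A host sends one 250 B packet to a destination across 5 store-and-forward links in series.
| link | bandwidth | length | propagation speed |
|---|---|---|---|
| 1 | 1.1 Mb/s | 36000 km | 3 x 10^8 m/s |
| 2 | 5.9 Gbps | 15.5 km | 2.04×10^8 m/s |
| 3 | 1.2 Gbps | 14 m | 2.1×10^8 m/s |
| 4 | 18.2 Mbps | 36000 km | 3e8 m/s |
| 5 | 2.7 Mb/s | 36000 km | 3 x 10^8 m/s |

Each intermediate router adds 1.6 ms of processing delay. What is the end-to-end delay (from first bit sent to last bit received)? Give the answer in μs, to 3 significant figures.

L = 250 × 8 = 2000 bits.
Transmission delays (L/R per hop): 1818.18, 0.338983, 1.66667, 109.89, 740.741 μs; sum = 2670.82 μs.
Propagation delays (d/s per hop): 120000, 75.9804, 0.0666667, 120000, 120000 μs; sum = 360076 μs.
Processing at 4 router(s): 4 × 1.6 ms = 6400 μs.
End-to-end = 369000 μs.

369000 μs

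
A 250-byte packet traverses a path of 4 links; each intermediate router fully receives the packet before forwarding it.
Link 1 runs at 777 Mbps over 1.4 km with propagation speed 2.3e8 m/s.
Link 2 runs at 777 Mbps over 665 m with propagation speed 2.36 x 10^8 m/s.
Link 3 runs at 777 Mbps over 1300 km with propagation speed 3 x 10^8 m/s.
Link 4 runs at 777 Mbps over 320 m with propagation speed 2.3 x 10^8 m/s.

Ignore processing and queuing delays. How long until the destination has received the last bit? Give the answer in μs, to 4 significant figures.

4354 μs

L = 250 × 8 = 2000 bits.
Transmission delay per hop = L/R = 2000/777000000 = 2.574 μs; 4 hops → 10.296 μs.
Propagation delays (d/s per hop): 6.08696, 2.8178, 4333.33, 1.3913 μs; sum = 4343.63 μs.
End-to-end = 4354 μs.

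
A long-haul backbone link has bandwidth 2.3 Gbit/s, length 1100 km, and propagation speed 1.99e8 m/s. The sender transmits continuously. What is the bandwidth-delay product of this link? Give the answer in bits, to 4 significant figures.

12710000 bits

Propagation delay = 1100000 / 199000000 = 0.00552764 s.
BDP = R × t_prop = 2300000000 × 0.00552764 = 12713600 bits.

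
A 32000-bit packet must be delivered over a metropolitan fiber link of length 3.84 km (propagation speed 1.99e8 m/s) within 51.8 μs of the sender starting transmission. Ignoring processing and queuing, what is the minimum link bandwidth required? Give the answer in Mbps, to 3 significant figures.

Propagation delay = 3840 / 199000000 = 19.2965 μs.
Transmission budget = 51.8 − 19.2965 = 32.5035 μs.
R ≥ L / t_tx = 32000 bits / 3.25035e-05 s = 985 Mbps.

985 Mbps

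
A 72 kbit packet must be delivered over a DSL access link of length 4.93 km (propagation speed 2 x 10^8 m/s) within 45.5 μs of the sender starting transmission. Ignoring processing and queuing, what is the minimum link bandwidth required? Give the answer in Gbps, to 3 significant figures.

3.45 Gbps

Propagation delay = 4930 / 200000000 = 24.65 μs.
Transmission budget = 45.5 − 24.65 = 20.85 μs.
R ≥ L / t_tx = 72000 bits / 2.085e-05 s = 3.45 Gbps.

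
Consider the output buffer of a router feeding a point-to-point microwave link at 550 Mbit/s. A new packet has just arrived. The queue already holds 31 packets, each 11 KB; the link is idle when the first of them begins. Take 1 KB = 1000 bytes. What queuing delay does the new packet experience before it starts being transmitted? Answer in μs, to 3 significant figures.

4960 μs

Each queued packet: L/R = 88000/550000000 = 160 μs.
31 queued → 4960 μs.
Queuing delay = 4960 μs.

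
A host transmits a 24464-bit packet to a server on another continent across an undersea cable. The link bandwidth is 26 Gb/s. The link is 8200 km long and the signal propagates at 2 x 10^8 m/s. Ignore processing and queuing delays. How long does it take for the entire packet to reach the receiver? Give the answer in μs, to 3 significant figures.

Transmission delay = L/R = 24464 / 26000000000 = 0.940923 μs.
Propagation delay = d/s = 8200000 m / 200000000 m/s = 41000 μs.
Total = 41000 μs.

41000 μs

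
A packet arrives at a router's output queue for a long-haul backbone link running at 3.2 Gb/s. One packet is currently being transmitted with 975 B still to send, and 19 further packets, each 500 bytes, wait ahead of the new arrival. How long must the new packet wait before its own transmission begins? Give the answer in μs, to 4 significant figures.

26.19 μs

Each queued packet: L/R = 4000/3200000000 = 1.25 μs.
19 queued → 23.75 μs.
Plus remaining 7800 bits of current packet: 2.4375 μs.
Queuing delay = 26.19 μs.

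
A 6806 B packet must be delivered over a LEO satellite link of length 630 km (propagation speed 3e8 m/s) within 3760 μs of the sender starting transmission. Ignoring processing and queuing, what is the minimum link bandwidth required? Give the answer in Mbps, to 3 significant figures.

L = 54448 bits.
Propagation delay = 630000 / 300000000 = 2100 μs.
Transmission budget = 3760 − 2100 = 1660 μs.
R ≥ L / t_tx = 54448 bits / 0.00166 s = 32.8 Mbps.

32.8 Mbps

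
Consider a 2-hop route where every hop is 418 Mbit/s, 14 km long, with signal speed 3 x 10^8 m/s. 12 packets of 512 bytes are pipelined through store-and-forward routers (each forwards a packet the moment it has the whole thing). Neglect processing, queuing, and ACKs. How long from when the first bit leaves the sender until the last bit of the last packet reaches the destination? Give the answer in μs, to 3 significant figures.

Per-hop transmission t_tx = L/R = 4096/418000000 = 9.79904 μs.
Per-hop propagation t_prop = 14000/300000000 = 46.6667 μs.
Pipeline fill: first packet needs 2·t_tx to clear all hops; remaining 11 packets each add one t_tx.
Total = (2+12-1)·t_tx + 2·t_prop = 13·9.79904 + 2·46.6667 = 221 μs.

221 μs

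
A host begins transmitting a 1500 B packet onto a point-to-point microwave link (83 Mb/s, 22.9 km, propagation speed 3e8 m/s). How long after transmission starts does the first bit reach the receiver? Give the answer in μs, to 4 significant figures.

76.33 μs

First bit experiences only propagation delay: d/s = 22900/300000000 = 76.33 μs.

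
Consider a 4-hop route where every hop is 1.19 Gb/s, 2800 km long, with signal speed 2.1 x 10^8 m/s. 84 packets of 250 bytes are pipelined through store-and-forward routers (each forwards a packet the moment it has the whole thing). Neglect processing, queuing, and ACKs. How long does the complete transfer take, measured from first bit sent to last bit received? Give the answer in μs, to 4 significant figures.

Per-hop transmission t_tx = L/R = 2000/1190000000 = 1.68067 μs.
Per-hop propagation t_prop = 2800000/210000000 = 13333.3 μs.
Pipeline fill: first packet needs 4·t_tx to clear all hops; remaining 83 packets each add one t_tx.
Total = (4+84-1)·t_tx + 4·t_prop = 87·1.68067 + 4·13333.3 = 53480 μs.

53480 μs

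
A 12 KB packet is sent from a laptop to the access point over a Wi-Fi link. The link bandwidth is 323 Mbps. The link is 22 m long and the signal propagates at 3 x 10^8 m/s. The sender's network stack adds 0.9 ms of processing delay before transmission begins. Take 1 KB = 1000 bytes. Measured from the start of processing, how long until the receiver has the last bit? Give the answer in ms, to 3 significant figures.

1.20 ms

L = 96000 bits.
Transmission delay = L/R = 96000 / 323000000 = 0.297214 ms.
Propagation delay = d/s = 22 m / 300000000 m/s = 7.33333e-05 ms.
Plus processing delay 0.9 ms = 0.9 ms.
Total = 1.20 ms.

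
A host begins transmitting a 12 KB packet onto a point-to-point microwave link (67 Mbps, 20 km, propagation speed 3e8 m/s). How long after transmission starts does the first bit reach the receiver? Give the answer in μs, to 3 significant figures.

First bit experiences only propagation delay: d/s = 20000/300000000 = 66.7 μs.

66.7 μs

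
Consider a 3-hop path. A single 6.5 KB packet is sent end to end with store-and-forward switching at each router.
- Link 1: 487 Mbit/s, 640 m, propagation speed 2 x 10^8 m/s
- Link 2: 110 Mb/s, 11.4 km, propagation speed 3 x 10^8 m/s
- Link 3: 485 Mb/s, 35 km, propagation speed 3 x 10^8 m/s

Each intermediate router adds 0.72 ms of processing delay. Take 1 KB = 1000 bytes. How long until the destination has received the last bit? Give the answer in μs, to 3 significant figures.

2280 μs

L = 52000 bits.
Transmission delays (L/R per hop): 106.776, 472.727, 107.216 μs; sum = 686.72 μs.
Propagation delays (d/s per hop): 3.2, 38, 116.667 μs; sum = 157.867 μs.
Processing at 2 router(s): 2 × 0.72 ms = 1440 μs.
End-to-end = 2280 μs.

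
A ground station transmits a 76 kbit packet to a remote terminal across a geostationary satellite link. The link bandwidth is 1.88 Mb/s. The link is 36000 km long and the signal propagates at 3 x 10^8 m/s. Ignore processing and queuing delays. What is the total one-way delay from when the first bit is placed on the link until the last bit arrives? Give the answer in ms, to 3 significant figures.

160 ms

L = 76000 bits.
Transmission delay = L/R = 76000 / 1880000 = 40.4255 ms.
Propagation delay = d/s = 36000000 m / 300000000 m/s = 120 ms.
Total = 160 ms.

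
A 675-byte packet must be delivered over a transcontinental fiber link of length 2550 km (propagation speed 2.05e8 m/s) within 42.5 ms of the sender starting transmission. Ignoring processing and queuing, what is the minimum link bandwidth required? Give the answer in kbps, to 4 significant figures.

179.6 kbps

L = 5400 bits.
Propagation delay = 2550000 / 2.05e+08 = 12.439 ms.
Transmission budget = 42.5 − 12.439 = 30.061 ms.
R ≥ L / t_tx = 5400 bits / 0.030061 s = 179.6 kbps.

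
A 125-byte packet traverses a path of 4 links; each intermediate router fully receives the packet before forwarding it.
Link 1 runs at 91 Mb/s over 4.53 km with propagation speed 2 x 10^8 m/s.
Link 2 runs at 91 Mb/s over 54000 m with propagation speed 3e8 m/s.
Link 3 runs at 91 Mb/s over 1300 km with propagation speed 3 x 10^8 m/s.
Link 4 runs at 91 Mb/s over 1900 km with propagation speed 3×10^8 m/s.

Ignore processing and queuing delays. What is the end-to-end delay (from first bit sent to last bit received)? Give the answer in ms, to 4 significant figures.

L = 125 × 8 = 1000 bits.
Transmission delay per hop = L/R = 1000/91000000 = 0.010989 ms; 4 hops → 0.043956 ms.
Propagation delays (d/s per hop): 0.02265, 0.18, 4.33333, 6.33333 ms; sum = 10.8693 ms.
End-to-end = 10.91 ms.

10.91 ms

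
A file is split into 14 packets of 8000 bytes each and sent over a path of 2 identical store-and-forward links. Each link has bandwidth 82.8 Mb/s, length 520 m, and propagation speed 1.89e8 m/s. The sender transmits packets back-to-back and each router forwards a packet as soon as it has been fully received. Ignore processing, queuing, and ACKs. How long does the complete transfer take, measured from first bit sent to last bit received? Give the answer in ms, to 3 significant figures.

Per-hop transmission t_tx = L/R = 64000/82800000 = 0.772947 ms.
Per-hop propagation t_prop = 520/189000000 = 0.00275132 ms.
Pipeline fill: first packet needs 2·t_tx to clear all hops; remaining 13 packets each add one t_tx.
Total = (2+14-1)·t_tx + 2·t_prop = 15·0.772947 + 2·0.00275132 = 11.6 ms.

11.6 ms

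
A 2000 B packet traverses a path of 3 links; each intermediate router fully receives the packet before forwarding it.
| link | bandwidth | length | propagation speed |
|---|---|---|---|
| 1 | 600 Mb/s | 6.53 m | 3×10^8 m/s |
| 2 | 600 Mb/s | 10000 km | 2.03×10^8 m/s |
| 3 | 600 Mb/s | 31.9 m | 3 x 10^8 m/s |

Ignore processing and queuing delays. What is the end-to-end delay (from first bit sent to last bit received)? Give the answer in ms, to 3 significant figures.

L = 2000 × 8 = 16000 bits.
Transmission delay per hop = L/R = 16000/600000000 = 0.0266667 ms; 3 hops → 0.08 ms.
Propagation delays (d/s per hop): 2.17667e-05, 49.2611, 0.000106333 ms; sum = 49.2612 ms.
End-to-end = 49.3 ms.

49.3 ms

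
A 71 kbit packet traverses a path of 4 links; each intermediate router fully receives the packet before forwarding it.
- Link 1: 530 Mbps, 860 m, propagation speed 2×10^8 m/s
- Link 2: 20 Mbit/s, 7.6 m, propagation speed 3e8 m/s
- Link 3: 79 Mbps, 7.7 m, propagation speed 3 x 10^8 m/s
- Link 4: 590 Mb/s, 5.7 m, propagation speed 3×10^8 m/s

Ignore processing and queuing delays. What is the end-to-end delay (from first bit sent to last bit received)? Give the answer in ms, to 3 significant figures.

L = 71000 bits.
Transmission delays (L/R per hop): 0.133962, 3.55, 0.898734, 0.120339 ms; sum = 4.70304 ms.
Propagation delays (d/s per hop): 0.0043, 2.53333e-05, 2.56667e-05, 1.9e-05 ms; sum = 0.00437 ms.
End-to-end = 4.71 ms.

4.71 ms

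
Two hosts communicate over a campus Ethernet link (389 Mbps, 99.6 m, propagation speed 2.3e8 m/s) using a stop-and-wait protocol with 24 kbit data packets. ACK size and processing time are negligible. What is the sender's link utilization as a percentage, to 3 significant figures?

98.6 %

t_tx = L/R = 24000/389000000 = 6.16967e-05 s.
t_prop = 99.6/2.3e+08 = 4.33043e-07 s; RTT = 8.66087e-07 s.
Cycle = t_tx + RTT = 6.25627e-05 s.
Utilization = t_tx / cycle = 6.16967e-05/6.25627e-05 = 98.6 %.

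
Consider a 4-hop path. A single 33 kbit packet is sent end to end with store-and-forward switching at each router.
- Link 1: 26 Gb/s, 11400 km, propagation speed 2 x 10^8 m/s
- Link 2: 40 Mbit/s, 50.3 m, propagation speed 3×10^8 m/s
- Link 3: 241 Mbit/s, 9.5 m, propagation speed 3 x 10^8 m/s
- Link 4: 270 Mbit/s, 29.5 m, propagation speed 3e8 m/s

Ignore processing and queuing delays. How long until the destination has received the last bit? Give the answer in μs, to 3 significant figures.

58100 μs

L = 33000 bits.
Transmission delays (L/R per hop): 1.26923, 825, 136.929, 122.222 μs; sum = 1085.42 μs.
Propagation delays (d/s per hop): 57000, 0.167667, 0.0316667, 0.0983333 μs; sum = 57000.3 μs.
End-to-end = 58100 μs.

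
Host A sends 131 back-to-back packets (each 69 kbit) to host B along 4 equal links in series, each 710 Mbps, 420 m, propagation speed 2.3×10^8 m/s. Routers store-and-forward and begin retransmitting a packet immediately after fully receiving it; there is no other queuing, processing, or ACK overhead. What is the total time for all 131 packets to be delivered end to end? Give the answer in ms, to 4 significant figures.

Per-hop transmission t_tx = L/R = 69000/710000000 = 0.0971831 ms.
Per-hop propagation t_prop = 420/2.3e+08 = 0.00182609 ms.
Pipeline fill: first packet needs 4·t_tx to clear all hops; remaining 130 packets each add one t_tx.
Total = (4+131-1)·t_tx + 4·t_prop = 134·0.0971831 + 4·0.00182609 = 13.03 ms.

13.03 ms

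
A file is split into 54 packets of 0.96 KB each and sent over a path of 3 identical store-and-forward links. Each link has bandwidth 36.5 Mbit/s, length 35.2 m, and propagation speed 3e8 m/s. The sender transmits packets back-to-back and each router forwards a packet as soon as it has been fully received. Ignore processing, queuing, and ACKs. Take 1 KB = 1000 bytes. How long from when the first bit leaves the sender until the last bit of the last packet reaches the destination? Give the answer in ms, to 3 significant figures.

Per-hop transmission t_tx = L/R = 7680/36500000 = 0.210411 ms.
Per-hop propagation t_prop = 35.2/300000000 = 0.000117333 ms.
Pipeline fill: first packet needs 3·t_tx to clear all hops; remaining 53 packets each add one t_tx.
Total = (3+54-1)·t_tx + 3·t_prop = 56·0.210411 + 3·0.000117333 = 11.8 ms.

11.8 ms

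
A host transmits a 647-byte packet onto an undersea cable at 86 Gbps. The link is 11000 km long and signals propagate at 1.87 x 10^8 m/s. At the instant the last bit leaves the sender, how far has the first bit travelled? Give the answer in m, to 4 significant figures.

t_tx = L/R = 5176/86000000000 = 6.0186e-08 s.
Distance = s × t_tx = 187000000 × 6.0186e-08 = 11.25 m.

11.25 m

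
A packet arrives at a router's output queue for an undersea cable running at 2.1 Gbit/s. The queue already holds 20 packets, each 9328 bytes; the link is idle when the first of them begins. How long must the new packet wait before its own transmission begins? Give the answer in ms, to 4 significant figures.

Each queued packet: L/R = 74624/2100000000 = 0.0355352 ms.
20 queued → 0.710705 ms.
Queuing delay = 0.7107 ms.

0.7107 ms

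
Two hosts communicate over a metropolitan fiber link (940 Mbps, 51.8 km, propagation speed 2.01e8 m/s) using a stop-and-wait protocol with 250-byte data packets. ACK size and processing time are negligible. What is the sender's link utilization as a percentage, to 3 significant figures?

t_tx = L/R = 2000/940000000 = 2.12766e-06 s.
t_prop = 51800/2.01e+08 = 0.000257711 s; RTT = 0.000515423 s.
Cycle = t_tx + RTT = 0.000517551 s.
Utilization = t_tx / cycle = 2.12766e-06/0.000517551 = 0.411 %.

0.411 %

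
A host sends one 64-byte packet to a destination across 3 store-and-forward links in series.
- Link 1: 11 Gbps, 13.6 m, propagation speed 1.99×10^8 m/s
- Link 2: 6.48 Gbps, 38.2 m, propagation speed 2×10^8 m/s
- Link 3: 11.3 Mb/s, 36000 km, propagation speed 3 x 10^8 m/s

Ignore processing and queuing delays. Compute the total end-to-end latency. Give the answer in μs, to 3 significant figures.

120000 μs

L = 64 × 8 = 512 bits.
Transmission delays (L/R per hop): 0.0465455, 0.0790123, 45.3097 μs; sum = 45.4353 μs.
Propagation delays (d/s per hop): 0.0683417, 0.191, 120000 μs; sum = 120000 μs.
End-to-end = 120000 μs.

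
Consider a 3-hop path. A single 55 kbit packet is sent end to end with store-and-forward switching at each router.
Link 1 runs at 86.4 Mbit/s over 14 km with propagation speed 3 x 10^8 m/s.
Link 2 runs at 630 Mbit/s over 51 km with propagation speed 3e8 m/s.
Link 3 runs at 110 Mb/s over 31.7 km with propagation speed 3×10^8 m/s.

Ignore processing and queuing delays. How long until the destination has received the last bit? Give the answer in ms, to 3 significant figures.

1.55 ms

L = 55000 bits.
Transmission delays (L/R per hop): 0.636574, 0.0873016, 0.5 ms; sum = 1.22388 ms.
Propagation delays (d/s per hop): 0.0466667, 0.17, 0.105667 ms; sum = 0.322333 ms.
End-to-end = 1.55 ms.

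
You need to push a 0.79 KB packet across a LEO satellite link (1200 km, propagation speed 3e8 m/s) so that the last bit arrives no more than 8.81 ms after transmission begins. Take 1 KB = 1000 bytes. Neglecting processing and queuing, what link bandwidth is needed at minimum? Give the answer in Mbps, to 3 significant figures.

1.31 Mbps

L = 6320 bits.
Propagation delay = 1200000 / 300000000 = 4 ms.
Transmission budget = 8.81 − 4 = 4.81 ms.
R ≥ L / t_tx = 6320 bits / 0.00481 s = 1.31 Mbps.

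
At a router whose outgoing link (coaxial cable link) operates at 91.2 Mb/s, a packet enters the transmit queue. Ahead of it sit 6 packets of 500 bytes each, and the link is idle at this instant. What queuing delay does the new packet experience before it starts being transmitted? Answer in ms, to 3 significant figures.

Each queued packet: L/R = 4000/91200000 = 0.0438596 ms.
6 queued → 0.263158 ms.
Queuing delay = 0.263 ms.

0.263 ms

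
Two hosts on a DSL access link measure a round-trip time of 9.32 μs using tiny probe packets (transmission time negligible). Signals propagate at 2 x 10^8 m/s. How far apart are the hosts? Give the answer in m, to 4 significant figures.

932.0 m

One-way propagation = RTT/2 = 4.66 μs.
d = s × t = 200000000 × 4.66e-06 = 932.0 m.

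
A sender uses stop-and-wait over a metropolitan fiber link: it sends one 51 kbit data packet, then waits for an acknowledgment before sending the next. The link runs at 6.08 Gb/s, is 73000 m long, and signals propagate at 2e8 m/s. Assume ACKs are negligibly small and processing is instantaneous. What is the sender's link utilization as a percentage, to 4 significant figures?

t_tx = L/R = 51000/6080000000 = 8.38816e-06 s.
t_prop = 73000/200000000 = 0.000365 s; RTT = 0.00073 s.
Cycle = t_tx + RTT = 0.000738388 s.
Utilization = t_tx / cycle = 8.38816e-06/0.000738388 = 1.136 %.

1.136 %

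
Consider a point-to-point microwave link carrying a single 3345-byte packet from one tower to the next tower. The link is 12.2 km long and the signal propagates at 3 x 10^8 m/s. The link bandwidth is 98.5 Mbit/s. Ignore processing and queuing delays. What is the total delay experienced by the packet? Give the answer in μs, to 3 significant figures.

312 μs

L = 3345 × 8 = 26760 bits.
Transmission delay = L/R = 26760 / 98500000 = 271.675 μs.
Propagation delay = d/s = 12200 m / 300000000 m/s = 40.6667 μs.
Total = 312 μs.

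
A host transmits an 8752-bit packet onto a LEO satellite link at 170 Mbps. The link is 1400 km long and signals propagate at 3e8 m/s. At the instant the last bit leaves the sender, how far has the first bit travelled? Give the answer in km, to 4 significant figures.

t_tx = L/R = 8752/170000000 = 5.14824e-05 s.
Distance = s × t_tx = 300000000 × 5.14824e-05 = 15.44 km.

15.44 km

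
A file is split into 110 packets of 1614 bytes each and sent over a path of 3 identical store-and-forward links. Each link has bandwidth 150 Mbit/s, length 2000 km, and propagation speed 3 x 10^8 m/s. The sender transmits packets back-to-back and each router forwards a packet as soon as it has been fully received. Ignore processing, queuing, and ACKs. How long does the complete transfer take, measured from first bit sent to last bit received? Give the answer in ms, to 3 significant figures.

Per-hop transmission t_tx = L/R = 12912/150000000 = 0.08608 ms.
Per-hop propagation t_prop = 2000000/300000000 = 6.66667 ms.
Pipeline fill: first packet needs 3·t_tx to clear all hops; remaining 109 packets each add one t_tx.
Total = (3+110-1)·t_tx + 3·t_prop = 112·0.08608 + 3·6.66667 = 29.6 ms.

29.6 ms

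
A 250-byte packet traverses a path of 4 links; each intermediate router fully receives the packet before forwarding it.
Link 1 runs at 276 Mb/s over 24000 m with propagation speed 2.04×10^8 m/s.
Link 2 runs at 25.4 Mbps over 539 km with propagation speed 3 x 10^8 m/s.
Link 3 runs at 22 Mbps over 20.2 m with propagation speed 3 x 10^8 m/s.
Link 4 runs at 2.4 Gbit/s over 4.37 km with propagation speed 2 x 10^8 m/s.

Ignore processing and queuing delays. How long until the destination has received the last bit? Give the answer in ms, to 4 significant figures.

2.114 ms

L = 250 × 8 = 2000 bits.
Transmission delays (L/R per hop): 0.00724638, 0.0787402, 0.0909091, 0.000833333 ms; sum = 0.177729 ms.
Propagation delays (d/s per hop): 0.117647, 1.79667, 6.73333e-05, 0.02185 ms; sum = 1.93623 ms.
End-to-end = 2.114 ms.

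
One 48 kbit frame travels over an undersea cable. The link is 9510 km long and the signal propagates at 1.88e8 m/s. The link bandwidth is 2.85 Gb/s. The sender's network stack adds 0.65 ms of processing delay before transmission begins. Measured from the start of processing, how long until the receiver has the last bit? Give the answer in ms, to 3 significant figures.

L = 48000 bits.
Transmission delay = L/R = 48000 / 2850000000 = 0.0168421 ms.
Propagation delay = d/s = 9510000 m / 188000000 m/s = 50.5851 ms.
Plus processing delay 0.65 ms = 0.65 ms.
Total = 51.3 ms.

51.3 ms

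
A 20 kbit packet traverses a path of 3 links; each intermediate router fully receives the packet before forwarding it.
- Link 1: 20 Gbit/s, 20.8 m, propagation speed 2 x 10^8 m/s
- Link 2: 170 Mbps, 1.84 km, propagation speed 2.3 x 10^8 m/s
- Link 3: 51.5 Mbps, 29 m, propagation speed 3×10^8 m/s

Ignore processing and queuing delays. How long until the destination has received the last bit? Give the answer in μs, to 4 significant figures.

L = 20000 bits.
Transmission delays (L/R per hop): 1, 117.647, 388.35 μs; sum = 506.997 μs.
Propagation delays (d/s per hop): 0.104, 8, 0.0966667 μs; sum = 8.20067 μs.
End-to-end = 515.2 μs.

515.2 μs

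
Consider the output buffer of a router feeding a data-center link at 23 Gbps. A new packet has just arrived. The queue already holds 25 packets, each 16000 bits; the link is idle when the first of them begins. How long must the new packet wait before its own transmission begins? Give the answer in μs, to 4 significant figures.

17.39 μs

Each queued packet: L/R = 16000/23000000000 = 0.695652 μs.
25 queued → 17.3913 μs.
Queuing delay = 17.39 μs.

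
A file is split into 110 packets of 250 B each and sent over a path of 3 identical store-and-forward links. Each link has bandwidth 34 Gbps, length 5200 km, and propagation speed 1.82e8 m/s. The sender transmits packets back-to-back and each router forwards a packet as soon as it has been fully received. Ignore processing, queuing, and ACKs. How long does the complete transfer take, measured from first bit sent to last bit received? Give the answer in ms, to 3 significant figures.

85.7 ms

Per-hop transmission t_tx = L/R = 2000/34000000000 = 5.88235e-05 ms.
Per-hop propagation t_prop = 5200000/182000000 = 28.5714 ms.
Pipeline fill: first packet needs 3·t_tx to clear all hops; remaining 109 packets each add one t_tx.
Total = (3+110-1)·t_tx + 3·t_prop = 112·5.88235e-05 + 3·28.5714 = 85.7 ms.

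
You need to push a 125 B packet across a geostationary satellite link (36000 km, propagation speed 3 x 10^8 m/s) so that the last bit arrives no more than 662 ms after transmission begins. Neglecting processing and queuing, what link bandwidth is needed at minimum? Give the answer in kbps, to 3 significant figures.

1.85 kbps

L = 1000 bits.
Propagation delay = 36000000 / 300000000 = 120 ms.
Transmission budget = 662 − 120 = 542 ms.
R ≥ L / t_tx = 1000 bits / 0.542 s = 1.85 kbps.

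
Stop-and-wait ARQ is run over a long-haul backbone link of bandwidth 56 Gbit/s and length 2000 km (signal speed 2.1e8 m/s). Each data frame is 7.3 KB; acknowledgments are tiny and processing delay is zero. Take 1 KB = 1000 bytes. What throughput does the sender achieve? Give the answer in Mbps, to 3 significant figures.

3.07 Mbps

t_tx = L/R = 58400/56000000000 = 1.04286e-06 s.
t_prop = 2000000/210000000 = 0.00952381 s; RTT = 0.0190476 s.
Cycle = t_tx + RTT = 0.0190487 s.
Throughput = L / cycle = 58400 / 0.0190487 = 3.07 Mbps.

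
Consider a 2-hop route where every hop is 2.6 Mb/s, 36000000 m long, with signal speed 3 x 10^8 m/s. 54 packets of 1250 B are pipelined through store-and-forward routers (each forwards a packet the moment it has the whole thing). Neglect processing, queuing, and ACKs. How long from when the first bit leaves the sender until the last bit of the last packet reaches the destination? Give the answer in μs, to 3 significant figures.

452000 μs

Per-hop transmission t_tx = L/R = 10000/2600000 = 3846.15 μs.
Per-hop propagation t_prop = 36000000/300000000 = 120000 μs.
Pipeline fill: first packet needs 2·t_tx to clear all hops; remaining 53 packets each add one t_tx.
Total = (2+54-1)·t_tx + 2·t_prop = 55·3846.15 + 2·120000 = 452000 μs.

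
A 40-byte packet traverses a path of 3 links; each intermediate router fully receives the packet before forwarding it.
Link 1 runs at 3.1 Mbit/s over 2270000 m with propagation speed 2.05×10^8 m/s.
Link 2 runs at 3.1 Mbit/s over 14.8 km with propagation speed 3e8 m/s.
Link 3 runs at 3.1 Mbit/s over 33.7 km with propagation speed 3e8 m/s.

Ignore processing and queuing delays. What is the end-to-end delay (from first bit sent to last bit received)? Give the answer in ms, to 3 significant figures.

11.5 ms

L = 40 × 8 = 320 bits.
Transmission delay per hop = L/R = 320/3100000 = 0.103226 ms; 3 hops → 0.309677 ms.
Propagation delays (d/s per hop): 11.0732, 0.0493333, 0.112333 ms; sum = 11.2348 ms.
End-to-end = 11.5 ms.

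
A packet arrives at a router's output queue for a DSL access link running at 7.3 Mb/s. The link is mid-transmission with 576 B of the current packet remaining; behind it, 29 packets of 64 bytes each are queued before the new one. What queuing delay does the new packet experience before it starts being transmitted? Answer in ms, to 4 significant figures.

2.665 ms

Each queued packet: L/R = 512/7300000 = 0.070137 ms.
29 queued → 2.03397 ms.
Plus remaining 4608 bits of current packet: 0.631233 ms.
Queuing delay = 2.665 ms.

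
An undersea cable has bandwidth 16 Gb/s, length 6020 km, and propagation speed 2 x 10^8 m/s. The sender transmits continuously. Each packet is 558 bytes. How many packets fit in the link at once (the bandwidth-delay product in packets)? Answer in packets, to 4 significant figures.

Propagation delay = 6020000 / 200000000 = 0.0301 s.
BDP = R × t_prop = 16000000000 × 0.0301 = 481600000 bits.
In packets of 4464 bits: 107900 packets.

107900 packets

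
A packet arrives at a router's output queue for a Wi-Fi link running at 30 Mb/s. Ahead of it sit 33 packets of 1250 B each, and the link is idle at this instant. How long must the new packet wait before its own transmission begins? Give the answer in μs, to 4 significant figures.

Each queued packet: L/R = 10000/30000000 = 333.333 μs.
33 queued → 11000 μs.
Queuing delay = 11000 μs.

11000 μs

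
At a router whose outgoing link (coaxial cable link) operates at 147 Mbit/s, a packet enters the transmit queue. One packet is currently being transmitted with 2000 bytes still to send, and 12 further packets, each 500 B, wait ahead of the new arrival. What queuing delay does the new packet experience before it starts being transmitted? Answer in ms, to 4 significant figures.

Each queued packet: L/R = 4000/147000000 = 0.0272109 ms.
12 queued → 0.326531 ms.
Plus remaining 16000 bits of current packet: 0.108844 ms.
Queuing delay = 0.4354 ms.

0.4354 ms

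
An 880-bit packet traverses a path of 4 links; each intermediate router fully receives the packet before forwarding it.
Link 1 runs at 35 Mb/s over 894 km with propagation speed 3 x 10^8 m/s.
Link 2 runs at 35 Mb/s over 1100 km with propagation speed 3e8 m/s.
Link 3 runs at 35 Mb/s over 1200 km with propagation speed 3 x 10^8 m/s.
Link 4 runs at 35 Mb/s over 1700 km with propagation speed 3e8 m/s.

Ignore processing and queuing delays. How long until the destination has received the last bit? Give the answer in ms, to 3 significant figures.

16.4 ms

Transmission delay per hop = L/R = 880/35000000 = 0.0251429 ms; 4 hops → 0.100571 ms.
Propagation delays (d/s per hop): 2.98, 3.66667, 4, 5.66667 ms; sum = 16.3133 ms.
End-to-end = 16.4 ms.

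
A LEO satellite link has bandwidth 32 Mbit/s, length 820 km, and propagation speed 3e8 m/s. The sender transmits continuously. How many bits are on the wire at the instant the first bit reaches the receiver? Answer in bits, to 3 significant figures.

87500 bits

Propagation delay = 820000 / 300000000 = 0.00273333 s.
BDP = R × t_prop = 32000000 × 0.00273333 = 87466.7 bits.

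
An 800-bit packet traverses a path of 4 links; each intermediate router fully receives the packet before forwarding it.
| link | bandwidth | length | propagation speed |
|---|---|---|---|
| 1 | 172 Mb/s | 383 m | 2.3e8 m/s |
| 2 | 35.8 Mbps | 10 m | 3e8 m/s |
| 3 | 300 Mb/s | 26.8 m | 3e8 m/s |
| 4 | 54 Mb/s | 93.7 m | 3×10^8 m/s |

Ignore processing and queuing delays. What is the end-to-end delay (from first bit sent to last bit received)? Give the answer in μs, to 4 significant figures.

Transmission delays (L/R per hop): 4.65116, 22.3464, 2.66667, 14.8148 μs; sum = 44.479 μs.
Propagation delays (d/s per hop): 1.66522, 0.0333333, 0.0893333, 0.312333 μs; sum = 2.10022 μs.
End-to-end = 46.58 μs.

46.58 μs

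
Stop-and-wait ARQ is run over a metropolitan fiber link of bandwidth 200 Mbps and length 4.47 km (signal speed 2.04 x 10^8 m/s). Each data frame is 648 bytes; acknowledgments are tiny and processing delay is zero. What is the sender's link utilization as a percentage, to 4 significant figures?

t_tx = L/R = 5184/200000000 = 2.592e-05 s.
t_prop = 4470/204000000 = 2.19118e-05 s; RTT = 4.38235e-05 s.
Cycle = t_tx + RTT = 6.97435e-05 s.
Utilization = t_tx / cycle = 2.592e-05/6.97435e-05 = 37.16 %.

37.16 %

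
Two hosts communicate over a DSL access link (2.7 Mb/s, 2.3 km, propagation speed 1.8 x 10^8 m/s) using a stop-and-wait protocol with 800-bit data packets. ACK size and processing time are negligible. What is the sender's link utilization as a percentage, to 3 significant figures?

92.1 %

t_tx = L/R = 800/2700000 = 0.000296296 s.
t_prop = 2300/180000000 = 1.27778e-05 s; RTT = 2.55556e-05 s.
Cycle = t_tx + RTT = 0.000321852 s.
Utilization = t_tx / cycle = 0.000296296/0.000321852 = 92.1 %.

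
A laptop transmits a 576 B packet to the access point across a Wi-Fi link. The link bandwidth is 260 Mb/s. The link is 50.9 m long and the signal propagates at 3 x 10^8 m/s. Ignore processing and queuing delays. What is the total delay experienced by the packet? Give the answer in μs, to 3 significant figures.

L = 576 × 8 = 4608 bits.
Transmission delay = L/R = 4608 / 260000000 = 17.7231 μs.
Propagation delay = d/s = 50.9 m / 300000000 m/s = 0.169667 μs.
Total = 17.9 μs.

17.9 μs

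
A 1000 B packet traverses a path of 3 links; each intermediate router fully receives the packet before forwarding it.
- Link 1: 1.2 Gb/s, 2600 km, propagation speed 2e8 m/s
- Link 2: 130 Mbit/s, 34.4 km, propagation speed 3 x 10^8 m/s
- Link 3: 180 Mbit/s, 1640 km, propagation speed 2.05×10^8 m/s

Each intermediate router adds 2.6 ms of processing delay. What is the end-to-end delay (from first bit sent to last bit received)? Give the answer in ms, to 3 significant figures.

26.4 ms

L = 1000 × 8 = 8000 bits.
Transmission delays (L/R per hop): 0.00666667, 0.0615385, 0.0444444 ms; sum = 0.11265 ms.
Propagation delays (d/s per hop): 13, 0.114667, 8 ms; sum = 21.1147 ms.
Processing at 2 router(s): 2 × 2.6 ms = 5.2 ms.
End-to-end = 26.4 ms.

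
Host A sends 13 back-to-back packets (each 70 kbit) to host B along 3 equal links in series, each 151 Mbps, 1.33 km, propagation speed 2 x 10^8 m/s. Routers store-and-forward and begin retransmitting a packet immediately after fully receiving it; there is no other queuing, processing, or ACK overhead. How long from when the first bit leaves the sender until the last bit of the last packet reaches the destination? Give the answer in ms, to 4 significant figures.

Per-hop transmission t_tx = L/R = 70000/151000000 = 0.463576 ms.
Per-hop propagation t_prop = 1330/200000000 = 0.00665 ms.
Pipeline fill: first packet needs 3·t_tx to clear all hops; remaining 12 packets each add one t_tx.
Total = (3+13-1)·t_tx + 3·t_prop = 15·0.463576 + 3·0.00665 = 6.974 ms.

6.974 ms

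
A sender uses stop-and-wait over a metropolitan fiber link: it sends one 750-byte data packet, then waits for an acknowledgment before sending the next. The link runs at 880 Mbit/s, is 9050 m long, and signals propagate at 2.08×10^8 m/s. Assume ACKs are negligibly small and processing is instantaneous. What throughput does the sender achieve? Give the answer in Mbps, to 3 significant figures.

t_tx = L/R = 6000/880000000 = 6.81818e-06 s.
t_prop = 9050/208000000 = 4.35096e-05 s; RTT = 8.70192e-05 s.
Cycle = t_tx + RTT = 9.38374e-05 s.
Throughput = L / cycle = 6000 / 9.38374e-05 = 63.9 Mbps.

63.9 Mbps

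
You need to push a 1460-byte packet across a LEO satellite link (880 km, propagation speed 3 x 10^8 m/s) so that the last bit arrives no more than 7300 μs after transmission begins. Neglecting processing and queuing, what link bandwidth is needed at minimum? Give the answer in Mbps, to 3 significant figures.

L = 11680 bits.
Propagation delay = 880000 / 300000000 = 2933.33 μs.
Transmission budget = 7300 − 2933.33 = 4366.67 μs.
R ≥ L / t_tx = 11680 bits / 0.00436667 s = 2.67 Mbps.

2.67 Mbps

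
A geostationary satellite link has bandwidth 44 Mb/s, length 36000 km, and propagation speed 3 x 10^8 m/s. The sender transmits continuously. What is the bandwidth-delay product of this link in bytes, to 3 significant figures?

Propagation delay = 36000000 / 300000000 = 0.12 s.
BDP = R × t_prop = 44000000 × 0.12 = 5280000 bits.
In bytes: 5280000/8 = 660000 bytes.

660000 bytes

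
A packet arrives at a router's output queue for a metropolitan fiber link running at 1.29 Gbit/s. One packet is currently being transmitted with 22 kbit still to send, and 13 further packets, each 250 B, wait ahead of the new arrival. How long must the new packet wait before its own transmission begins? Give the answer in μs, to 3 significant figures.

37.2 μs

Each queued packet: L/R = 2000/1290000000 = 1.55039 μs.
13 queued → 20.155 μs.
Plus remaining 22000 bits of current packet: 17.0543 μs.
Queuing delay = 37.2 μs.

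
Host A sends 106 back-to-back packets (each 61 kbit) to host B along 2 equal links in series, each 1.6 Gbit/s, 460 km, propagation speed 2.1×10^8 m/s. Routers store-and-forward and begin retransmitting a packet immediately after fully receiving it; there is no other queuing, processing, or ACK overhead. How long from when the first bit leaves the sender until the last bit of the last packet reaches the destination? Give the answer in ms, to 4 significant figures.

8.460 ms

Per-hop transmission t_tx = L/R = 61000/1600000000 = 0.038125 ms.
Per-hop propagation t_prop = 460000/210000000 = 2.19048 ms.
Pipeline fill: first packet needs 2·t_tx to clear all hops; remaining 105 packets each add one t_tx.
Total = (2+106-1)·t_tx + 2·t_prop = 107·0.038125 + 2·2.19048 = 8.460 ms.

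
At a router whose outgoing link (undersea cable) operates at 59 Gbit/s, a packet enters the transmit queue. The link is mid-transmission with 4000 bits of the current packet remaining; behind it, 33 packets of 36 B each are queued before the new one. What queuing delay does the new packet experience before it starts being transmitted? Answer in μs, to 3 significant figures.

0.229 μs

Each queued packet: L/R = 288/59000000000 = 0.00488136 μs.
33 queued → 0.161085 μs.
Plus remaining 4000 bits of current packet: 0.0677966 μs.
Queuing delay = 0.229 μs.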